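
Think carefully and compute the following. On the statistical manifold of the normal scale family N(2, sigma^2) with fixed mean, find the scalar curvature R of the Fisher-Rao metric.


This family has a single free parameter, so its statistical manifold
is 1-dimensional. The Riemann curvature tensor of any 1-dimensional
Riemannian manifold vanishes identically, so R = 0.

0


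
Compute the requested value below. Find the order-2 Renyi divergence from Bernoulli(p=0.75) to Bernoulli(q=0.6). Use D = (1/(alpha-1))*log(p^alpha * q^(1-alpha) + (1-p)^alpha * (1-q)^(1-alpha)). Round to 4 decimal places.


Renyi divergence of order alpha between Bernoulli distributions:
D = (1/(alpha-1))*log(p^alpha * q^(1-alpha) + (1-p)^alpha * (1-q)^(1-alpha)).
alpha = 2, p = 0.75, q = 0.6.
p^alpha * q^(1-alpha) = 0.75^2 * 0.6^-1 = 0.9375.
(1-p)^alpha * (1-q)^(1-alpha) = 0.25^2 * 0.4^-1 = 0.15625.
sum = 0.9375 + 0.15625 = 1.09375.
D = (1/1)*log(1.09375) = 0.0896

0.0896


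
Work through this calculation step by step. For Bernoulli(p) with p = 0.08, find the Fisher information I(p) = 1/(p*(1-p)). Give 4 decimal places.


For Bernoulli(p), Fisher information is I(p) = 1/(p*(1-p)).
p = 0.08, 1-p = 0.92.
p*(1-p) = 0.0736.
I(p) = 1/0.0736 = 13.5870

13.5870


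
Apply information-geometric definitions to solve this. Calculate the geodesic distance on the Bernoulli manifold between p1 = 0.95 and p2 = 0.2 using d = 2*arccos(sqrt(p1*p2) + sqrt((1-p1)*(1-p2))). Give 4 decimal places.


Geodesic distance on Bernoulli manifold:
d(p1,p2) = 2*arccos(sqrt(p1*p2) + sqrt((1-p1)*(1-p2))).
sqrt(p1*p2) = sqrt(0.95*0.2) = 0.43589.
sqrt((1-p1)*(1-p2)) = sqrt(0.05*0.8) = 0.2.
arg = 0.43589 + 0.2 = 0.63589.
d = 2*arccos(0.63589) = 1.7633

1.7633


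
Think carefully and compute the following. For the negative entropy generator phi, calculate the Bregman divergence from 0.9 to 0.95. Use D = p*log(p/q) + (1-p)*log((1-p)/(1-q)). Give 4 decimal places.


Bregman divergence with negative entropy generator:
D = p*log(p/q) + (1-p)*log((1-p)/(1-q)).
p = 0.9, q = 0.95.
p*log(p/q) = 0.9*log(0.9/0.95) = -0.04866.
(1-p)*log((1-p)/(1-q)) = 0.1*log(0.1/0.05) = 0.069315.
D = -0.04866 + 0.069315 = 0.0207

0.0207


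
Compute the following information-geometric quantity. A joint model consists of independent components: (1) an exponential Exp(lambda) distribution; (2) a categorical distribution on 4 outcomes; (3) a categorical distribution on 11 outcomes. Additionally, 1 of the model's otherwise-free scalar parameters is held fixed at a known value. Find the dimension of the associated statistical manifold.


The dimension of a statistical manifold equals the number of free
(independent) real parameters of the model. For a product of independent
blocks the parameter counts add.
- exponential (lambda): 1.
- categorical on 4 outcomes (probabilities sum to 1): 4-1 = 3.
- categorical on 11 outcomes (probabilities sum to 1): 11-1 = 10.
Total = 1 + 3 + 10 = 14.
1 parameter(s) fixed at known values: 14 - 1 = 13.
Dimension = 13

13


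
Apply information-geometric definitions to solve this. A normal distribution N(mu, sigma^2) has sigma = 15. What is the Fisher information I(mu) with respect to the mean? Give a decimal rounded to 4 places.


The Fisher information for the mean of a normal distribution is I(mu) = 1/sigma^2.
sigma = 15, so sigma^2 = 225.
I(mu) = 1/225 = 0.0044

0.0044


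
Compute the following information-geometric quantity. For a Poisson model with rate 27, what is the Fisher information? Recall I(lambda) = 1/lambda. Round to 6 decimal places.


Fisher information for Poisson: I(lambda) = 1/lambda.
lambda = 27.
I(lambda) = 1/27 = 0.037037

0.037037


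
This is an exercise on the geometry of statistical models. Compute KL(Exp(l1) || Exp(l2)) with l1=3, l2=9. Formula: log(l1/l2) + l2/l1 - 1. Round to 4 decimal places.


KL divergence for exponential family:
KL = log(l1/l2) + l2/l1 - 1.
log(3/9) = -1.098612.
9/3 = 3.0.
KL = -1.098612 + 3.0 - 1 = 0.9014

0.9014


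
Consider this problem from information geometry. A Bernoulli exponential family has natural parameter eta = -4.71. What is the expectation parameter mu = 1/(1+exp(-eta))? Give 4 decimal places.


Dual coordinate (expectation parameter) for Bernoulli:
mu = 1/(1+exp(-eta)).
eta = -4.71.
exp(-eta) = exp(4.71) = 111.05216.
mu = 1/(1+111.05216) = 0.0089

0.0089


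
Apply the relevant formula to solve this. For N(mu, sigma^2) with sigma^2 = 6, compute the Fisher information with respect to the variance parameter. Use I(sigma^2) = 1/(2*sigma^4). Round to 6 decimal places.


Fisher information for variance: I(sigma^2) = 1/(2*sigma^4).
sigma^2 = 6, so sigma^4 = 36.
I = 1/(2*36) = 1/72 = 0.013889

0.013889


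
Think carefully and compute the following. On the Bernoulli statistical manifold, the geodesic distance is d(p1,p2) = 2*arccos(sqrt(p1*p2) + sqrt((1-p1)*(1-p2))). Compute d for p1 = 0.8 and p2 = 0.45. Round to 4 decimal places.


Geodesic distance on Bernoulli manifold:
d(p1,p2) = 2*arccos(sqrt(p1*p2) + sqrt((1-p1)*(1-p2))).
sqrt(p1*p2) = sqrt(0.8*0.45) = 0.6.
sqrt((1-p1)*(1-p2)) = sqrt(0.2*0.55) = 0.331662.
arg = 0.6 + 0.331662 = 0.931662.
d = 2*arccos(0.931662) = 0.7437

0.7437


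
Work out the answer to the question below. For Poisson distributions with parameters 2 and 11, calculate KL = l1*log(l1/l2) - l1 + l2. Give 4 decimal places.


KL divergence for Poisson:
KL = l1*log(l1/l2) - l1 + l2.
l1 = 2, l2 = 11.
log(2/11) = -1.704748.
l1*log(l1/l2) = 2 * -1.704748 = -3.409496.
KL = -3.409496 - 2 + 11 = 5.5905

5.5905


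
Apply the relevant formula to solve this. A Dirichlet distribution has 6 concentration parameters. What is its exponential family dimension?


Exponential family dimension calculation:
Dirichlet with 6 components has 6 natural parameters.

6


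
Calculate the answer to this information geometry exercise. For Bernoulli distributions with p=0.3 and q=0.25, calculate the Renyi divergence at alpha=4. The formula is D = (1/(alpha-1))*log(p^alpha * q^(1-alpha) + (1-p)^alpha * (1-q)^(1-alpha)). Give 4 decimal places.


Renyi divergence of order alpha between Bernoulli distributions:
D = (1/(alpha-1))*log(p^alpha * q^(1-alpha) + (1-p)^alpha * (1-q)^(1-alpha)).
alpha = 4, p = 0.3, q = 0.25.
p^alpha * q^(1-alpha) = 0.3^4 * 0.25^-3 = 0.5184.
(1-p)^alpha * (1-q)^(1-alpha) = 0.7^4 * 0.75^-3 = 0.569126.
sum = 0.5184 + 0.569126 = 1.087526.
D = (1/3)*log(1.087526) = 0.0280

0.0280


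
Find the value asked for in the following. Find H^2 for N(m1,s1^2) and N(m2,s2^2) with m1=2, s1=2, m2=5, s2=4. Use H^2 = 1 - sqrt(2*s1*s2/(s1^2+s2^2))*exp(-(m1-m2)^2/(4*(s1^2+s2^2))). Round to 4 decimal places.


Squared Hellinger distance for Gaussians:
H^2 = 1 - sqrt(2*s1*s2/(s1^2+s2^2)) * exp(-(m1-m2)^2/(4*(s1^2+s2^2))).
s1^2 = 4, s2^2 = 16, s1^2+s2^2 = 20.
sqrt(2*2*4/(20)) = 0.894427.
(m1-m2)^2 = (-3)^2 = 9.
exp(-9/(4*20)) = exp(-0.1125) = 0.893597.
H^2 = 1 - 0.894427*0.893597 = 0.2007

0.2007


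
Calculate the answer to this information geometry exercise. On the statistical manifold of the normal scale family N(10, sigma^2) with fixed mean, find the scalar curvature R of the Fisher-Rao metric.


This family has a single free parameter, so its statistical manifold
is 1-dimensional. The Riemann curvature tensor of any 1-dimensional
Riemannian manifold vanishes identically, so R = 0.

0


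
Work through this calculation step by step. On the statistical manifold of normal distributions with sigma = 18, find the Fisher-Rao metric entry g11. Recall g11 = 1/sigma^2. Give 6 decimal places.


For the 2-parameter normal family, the Fisher metric has:
  g11 = 1/sigma^2, g22 = 2/sigma^2.
sigma = 18, sigma^2 = 324.
g11 = 0.003086

0.003086


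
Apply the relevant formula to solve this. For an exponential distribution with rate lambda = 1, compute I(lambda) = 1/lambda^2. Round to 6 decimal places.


Fisher information for exponential: I(lambda) = 1/lambda^2.
lambda = 1, lambda^2 = 1.
I = 1/1 = 1.000000

1.000000


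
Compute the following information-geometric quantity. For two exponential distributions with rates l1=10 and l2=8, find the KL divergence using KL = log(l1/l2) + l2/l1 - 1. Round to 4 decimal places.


KL divergence for exponential family:
KL = log(l1/l2) + l2/l1 - 1.
log(10/8) = 0.223144.
8/10 = 0.8.
KL = 0.223144 + 0.8 - 1 = 0.0231

0.0231


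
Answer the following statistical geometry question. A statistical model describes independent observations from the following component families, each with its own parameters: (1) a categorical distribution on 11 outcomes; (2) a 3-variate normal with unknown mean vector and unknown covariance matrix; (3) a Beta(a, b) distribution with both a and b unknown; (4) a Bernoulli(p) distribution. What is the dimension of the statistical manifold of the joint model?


The dimension of a statistical manifold equals the number of free
(independent) real parameters of the model. For a product of independent
blocks the parameter counts add.
- categorical on 11 outcomes (probabilities sum to 1): 11-1 = 10.
- 3-variate normal: 3 (mean) + 3*4/2 = 6 (symmetric covariance) = 9.
- Beta (a, b): 2.
- Bernoulli (p): 1.
Total = 10 + 9 + 2 + 1 = 22.
Dimension = 22

22


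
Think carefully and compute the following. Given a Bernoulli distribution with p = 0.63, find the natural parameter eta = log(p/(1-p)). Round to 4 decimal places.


Natural parameter for Bernoulli: eta = log(p/(1-p)).
p = 0.63, 1-p = 0.37.
p/(1-p) = 1.702703.
eta = log(1.702703) = 0.5322

0.5322


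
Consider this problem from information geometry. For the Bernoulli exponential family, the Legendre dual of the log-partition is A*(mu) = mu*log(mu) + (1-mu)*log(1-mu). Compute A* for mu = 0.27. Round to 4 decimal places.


Legendre transform for Bernoulli:
A*(mu) = mu*log(mu) + (1-mu)*log(1-mu).
mu = 0.27, 1-mu = 0.73.
mu*log(mu) = 0.27*log(0.27) = -0.35352.
(1-mu)*log(1-mu) = 0.73*log(0.73) = -0.229739.
A* = -0.35352 + -0.229739 = -0.5833

-0.5833


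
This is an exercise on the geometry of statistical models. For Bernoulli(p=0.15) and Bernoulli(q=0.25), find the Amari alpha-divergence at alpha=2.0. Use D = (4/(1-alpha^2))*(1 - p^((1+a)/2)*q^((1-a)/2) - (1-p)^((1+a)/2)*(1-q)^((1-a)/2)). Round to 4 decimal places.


Amari alpha-divergence:
D = (4/(1-alpha^2))*(1 - p^((1+a)/2)*q^((1-a)/2) - (1-p)^((1+a)/2)*(1-q)^((1-a)/2)).
alpha = 2.0, p = 0.15, q = 0.25.
e1 = (1+alpha)/2 = 1.5, e2 = (1-alpha)/2 = -0.5.
t1 = p^e1 * q^e2 = 0.15^1.5 * 0.25^-0.5 = 0.11619.
t2 = (1-p)^e1 * (1-q)^e2 = 0.85^1.5 * 0.75^-0.5 = 0.904894.
4/(1-alpha^2) = -1.333333.
D = -1.333333*(1 - 0.11619 - 0.904894) = 0.0281

0.0281


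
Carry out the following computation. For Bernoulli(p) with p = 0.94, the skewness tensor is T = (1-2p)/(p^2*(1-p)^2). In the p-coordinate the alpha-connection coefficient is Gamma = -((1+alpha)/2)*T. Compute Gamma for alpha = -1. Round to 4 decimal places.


Skewness (Amari-Chentsov) tensor: T = (1-2p)/(p^2*(1-p)^2).
p = 0.94, 1-2p = -0.88, p^2 = 0.8836, (1-p)^2 = 0.0036.
T = -0.88/(0.8836 * 0.0036) = -276.646044.
In the p-coordinate, Gamma^(alpha) = Gamma^(0) - (alpha/2)*T with Gamma^(0) = (1/2)*g'(p) = -T/2,
so Gamma^(alpha) = -((1+alpha)/2)*T.
alpha = -1, -(1+alpha)/2 = 0.0.
Gamma = 0.0 * -276.646044 = 0.0000

0.0000


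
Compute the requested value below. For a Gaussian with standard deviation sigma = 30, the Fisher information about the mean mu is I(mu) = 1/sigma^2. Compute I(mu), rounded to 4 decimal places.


The Fisher information for the mean of a normal distribution is I(mu) = 1/sigma^2.
sigma = 30, so sigma^2 = 900.
I(mu) = 1/900 = 0.0011

0.0011


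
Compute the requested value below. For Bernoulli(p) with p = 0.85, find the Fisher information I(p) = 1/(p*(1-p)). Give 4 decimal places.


For Bernoulli(p), Fisher information is I(p) = 1/(p*(1-p)).
p = 0.85, 1-p = 0.15.
p*(1-p) = 0.1275.
I(p) = 1/0.1275 = 7.8431

7.8431


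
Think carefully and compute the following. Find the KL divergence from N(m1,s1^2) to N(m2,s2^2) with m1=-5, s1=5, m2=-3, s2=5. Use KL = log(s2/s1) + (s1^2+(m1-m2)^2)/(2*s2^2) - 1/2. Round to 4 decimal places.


KL divergence between normal distributions:
KL = log(s2/s1) + (s1^2 + (m1-m2)^2)/(2*s2^2) - 1/2.
log(5/5) = 0.0.
(5^2 + (-5--3)^2)/(2*5^2) = (25 + 4)/50 = 0.58.
KL = 0.0 + 0.58 - 0.5 = 0.0800

0.0800


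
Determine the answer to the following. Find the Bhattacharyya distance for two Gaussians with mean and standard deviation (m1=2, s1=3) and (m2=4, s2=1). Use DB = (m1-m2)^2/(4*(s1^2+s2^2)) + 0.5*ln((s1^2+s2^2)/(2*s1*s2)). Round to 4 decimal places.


Bhattacharyya distance between two Gaussians:
DB = (m1-m2)^2/(4*(s1^2+s2^2)) + (1/2)*ln((s1^2+s2^2)/(2*s1*s2)).
(m1-m2)^2 = (-2)^2 = 4.
s1^2+s2^2 = 9 + 1 = 10.
term1 = 4/40 = 0.1.
term2 = 0.5*ln(10/6.0) = 0.255413.
DB = 0.1 + 0.255413 = 0.3554

0.3554


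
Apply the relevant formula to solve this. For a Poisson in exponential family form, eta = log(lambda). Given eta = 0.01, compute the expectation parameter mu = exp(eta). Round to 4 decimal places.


Expectation parameter for Poisson exponential family:
mu = exp(eta).
eta = 0.01.
mu = exp(0.01) = 1.0101

1.0101


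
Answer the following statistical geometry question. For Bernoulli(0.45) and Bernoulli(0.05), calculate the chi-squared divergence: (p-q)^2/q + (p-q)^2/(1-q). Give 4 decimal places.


Chi-squared divergence between Bernoulli distributions:
chi^2 = (p-q)^2/q + (p-q)^2/(1-q).
p = 0.45, q = 0.05, p-q = 0.4.
(p-q)^2 = 0.16.
term1 = 0.16/0.05 = 3.2.
term2 = 0.16/0.95 = 0.168421.
chi^2 = 3.2 + 0.168421 = 3.3684

3.3684


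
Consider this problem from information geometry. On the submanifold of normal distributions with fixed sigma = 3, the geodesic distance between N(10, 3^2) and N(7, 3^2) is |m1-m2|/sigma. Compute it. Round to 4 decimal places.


On the fixed-variance normal subfamily, geodesic distance = |m1-m2|/sigma.
|10 - 7| = 3.
sigma = 3.
d = 3/3 = 1.0000

1.0000


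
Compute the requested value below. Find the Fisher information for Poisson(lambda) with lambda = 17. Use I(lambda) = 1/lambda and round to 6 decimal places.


Fisher information for Poisson: I(lambda) = 1/lambda.
lambda = 17.
I(lambda) = 1/17 = 0.058824

0.058824


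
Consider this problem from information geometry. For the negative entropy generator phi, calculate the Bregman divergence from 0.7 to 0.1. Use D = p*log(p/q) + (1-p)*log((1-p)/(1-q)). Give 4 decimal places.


Bregman divergence with negative entropy generator:
D = p*log(p/q) + (1-p)*log((1-p)/(1-q)).
p = 0.7, q = 0.1.
p*log(p/q) = 0.7*log(0.7/0.1) = 1.362137.
(1-p)*log((1-p)/(1-q)) = 0.3*log(0.3/0.9) = -0.329584.
D = 1.362137 + -0.329584 = 1.0326

1.0326


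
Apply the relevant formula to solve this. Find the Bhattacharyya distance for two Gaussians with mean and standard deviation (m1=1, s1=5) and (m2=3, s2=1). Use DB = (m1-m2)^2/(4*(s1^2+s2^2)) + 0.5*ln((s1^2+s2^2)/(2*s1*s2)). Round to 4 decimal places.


Bhattacharyya distance between two Gaussians:
DB = (m1-m2)^2/(4*(s1^2+s2^2)) + (1/2)*ln((s1^2+s2^2)/(2*s1*s2)).
(m1-m2)^2 = (-2)^2 = 4.
s1^2+s2^2 = 25 + 1 = 26.
term1 = 4/104 = 0.038462.
term2 = 0.5*ln(26/10.0) = 0.477756.
DB = 0.038462 + 0.477756 = 0.5162

0.5162


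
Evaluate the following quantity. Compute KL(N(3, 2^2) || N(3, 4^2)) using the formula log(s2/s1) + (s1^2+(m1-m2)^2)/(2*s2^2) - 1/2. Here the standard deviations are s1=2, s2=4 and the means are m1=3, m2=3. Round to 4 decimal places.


KL divergence between normal distributions:
KL = log(s2/s1) + (s1^2 + (m1-m2)^2)/(2*s2^2) - 1/2.
log(4/2) = 0.693147.
(2^2 + (3-3)^2)/(2*4^2) = (4 + 0)/32 = 0.125.
KL = 0.693147 + 0.125 - 0.5 = 0.3181

0.3181


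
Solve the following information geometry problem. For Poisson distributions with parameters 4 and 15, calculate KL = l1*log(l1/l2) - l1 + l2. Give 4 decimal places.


KL divergence for Poisson:
KL = l1*log(l1/l2) - l1 + l2.
l1 = 4, l2 = 15.
log(4/15) = -1.321756.
l1*log(l1/l2) = 4 * -1.321756 = -5.287023.
KL = -5.287023 - 4 + 15 = 5.7130

5.7130


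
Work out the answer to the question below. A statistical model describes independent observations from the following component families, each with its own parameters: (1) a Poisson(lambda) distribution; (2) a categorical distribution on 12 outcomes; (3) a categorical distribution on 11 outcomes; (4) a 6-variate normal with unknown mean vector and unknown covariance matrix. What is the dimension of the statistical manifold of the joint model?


The dimension of a statistical manifold equals the number of free
(independent) real parameters of the model. For a product of independent
blocks the parameter counts add.
- Poisson (lambda): 1.
- categorical on 12 outcomes (probabilities sum to 1): 12-1 = 11.
- categorical on 11 outcomes (probabilities sum to 1): 11-1 = 10.
- 6-variate normal: 6 (mean) + 6*7/2 = 21 (symmetric covariance) = 27.
Total = 1 + 11 + 10 + 27 = 49.
Dimension = 49

49


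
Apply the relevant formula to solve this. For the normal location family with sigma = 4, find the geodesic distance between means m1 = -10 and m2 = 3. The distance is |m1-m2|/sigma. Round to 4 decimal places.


On the fixed-variance normal subfamily, geodesic distance = |m1-m2|/sigma.
|-10 - 3| = 13.
sigma = 4.
d = 13/4 = 3.2500

3.2500


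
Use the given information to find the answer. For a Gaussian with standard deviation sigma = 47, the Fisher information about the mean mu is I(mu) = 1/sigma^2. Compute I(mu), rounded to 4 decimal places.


The Fisher information for the mean of a normal distribution is I(mu) = 1/sigma^2.
sigma = 47, so sigma^2 = 2209.
I(mu) = 1/2209 = 0.0005

0.0005


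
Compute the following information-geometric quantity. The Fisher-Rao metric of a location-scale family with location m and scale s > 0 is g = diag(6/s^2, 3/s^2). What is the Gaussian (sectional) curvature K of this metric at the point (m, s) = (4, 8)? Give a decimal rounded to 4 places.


The metric has the form g = (A dm^2 + B ds^2)/s^2 with A = 6, B = 3.
Substitute u = sqrt(A/B)*m: g = B*(du^2 + ds^2)/s^2, i.e. B times the
Poincare upper half-plane metric, which has constant Gaussian curvature -1.
Scaling a 2D metric by a constant c divides the Gaussian curvature by c,
so K = -1/B = -1/(3) = -0.3333 everywhere (the point (m, s) = (4, 8) is irrelevant:
the curvature is constant).
The requested Gaussian curvature is K = -0.3333.

-0.3333


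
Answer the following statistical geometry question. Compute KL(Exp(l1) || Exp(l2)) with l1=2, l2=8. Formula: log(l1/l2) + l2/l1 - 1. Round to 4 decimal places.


KL divergence for exponential family:
KL = log(l1/l2) + l2/l1 - 1.
log(2/8) = -1.386294.
8/2 = 4.0.
KL = -1.386294 + 4.0 - 1 = 1.6137

1.6137


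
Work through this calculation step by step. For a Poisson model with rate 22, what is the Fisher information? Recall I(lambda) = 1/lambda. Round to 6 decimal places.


Fisher information for Poisson: I(lambda) = 1/lambda.
lambda = 22.
I(lambda) = 1/22 = 0.045455

0.045455


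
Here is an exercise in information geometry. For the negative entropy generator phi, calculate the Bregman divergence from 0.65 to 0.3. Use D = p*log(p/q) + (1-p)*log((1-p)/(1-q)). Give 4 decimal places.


Bregman divergence with negative entropy generator:
D = p*log(p/q) + (1-p)*log((1-p)/(1-q)).
p = 0.65, q = 0.3.
p*log(p/q) = 0.65*log(0.65/0.3) = 0.502573.
(1-p)*log((1-p)/(1-q)) = 0.35*log(0.35/0.7) = -0.242602.
D = 0.502573 + -0.242602 = 0.2600

0.2600


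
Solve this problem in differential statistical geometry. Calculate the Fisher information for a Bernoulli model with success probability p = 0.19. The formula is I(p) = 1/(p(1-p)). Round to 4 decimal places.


For Bernoulli(p), Fisher information is I(p) = 1/(p*(1-p)).
p = 0.19, 1-p = 0.81.
p*(1-p) = 0.1539.
I(p) = 1/0.1539 = 6.4977

6.4977


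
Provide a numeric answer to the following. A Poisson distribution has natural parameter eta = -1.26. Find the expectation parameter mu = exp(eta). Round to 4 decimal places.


Expectation parameter for Poisson exponential family:
mu = exp(eta).
eta = -1.26.
mu = exp(-1.26) = 0.2837

0.2837


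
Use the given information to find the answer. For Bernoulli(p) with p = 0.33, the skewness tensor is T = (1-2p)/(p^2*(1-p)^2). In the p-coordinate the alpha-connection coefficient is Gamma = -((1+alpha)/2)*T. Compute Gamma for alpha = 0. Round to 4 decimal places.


Skewness (Amari-Chentsov) tensor: T = (1-2p)/(p^2*(1-p)^2).
p = 0.33, 1-2p = 0.34, p^2 = 0.1089, (1-p)^2 = 0.4489.
T = 0.34/(0.1089 * 0.4489) = 6.955069.
In the p-coordinate, Gamma^(alpha) = Gamma^(0) - (alpha/2)*T with Gamma^(0) = (1/2)*g'(p) = -T/2,
so Gamma^(alpha) = -((1+alpha)/2)*T.
alpha = 0, -(1+alpha)/2 = -0.5.
Gamma = -0.5 * 6.955069 = -3.4775

-3.4775


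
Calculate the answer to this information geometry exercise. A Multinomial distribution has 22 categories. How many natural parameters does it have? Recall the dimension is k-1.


Exponential family dimension calculation:
For Multinomial with k=22 categories, dim = k-1 = 21.

21


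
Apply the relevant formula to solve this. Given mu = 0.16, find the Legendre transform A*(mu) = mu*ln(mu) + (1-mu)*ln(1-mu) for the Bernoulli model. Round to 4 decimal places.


Legendre transform for Bernoulli:
A*(mu) = mu*log(mu) + (1-mu)*log(1-mu).
mu = 0.16, 1-mu = 0.84.
mu*log(mu) = 0.16*log(0.16) = -0.293213.
(1-mu)*log(1-mu) = 0.84*log(0.84) = -0.146457.
A* = -0.293213 + -0.146457 = -0.4397

-0.4397


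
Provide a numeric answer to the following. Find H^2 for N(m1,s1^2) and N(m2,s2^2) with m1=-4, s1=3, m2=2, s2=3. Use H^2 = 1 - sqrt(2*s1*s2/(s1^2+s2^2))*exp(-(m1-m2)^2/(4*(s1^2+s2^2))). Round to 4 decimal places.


Squared Hellinger distance for Gaussians:
H^2 = 1 - sqrt(2*s1*s2/(s1^2+s2^2)) * exp(-(m1-m2)^2/(4*(s1^2+s2^2))).
s1^2 = 9, s2^2 = 9, s1^2+s2^2 = 18.
sqrt(2*3*3/(18)) = 1.0.
(m1-m2)^2 = (-6)^2 = 36.
exp(-36/(4*18)) = exp(-0.5) = 0.606531.
H^2 = 1 - 1.0*0.606531 = 0.3935

0.3935


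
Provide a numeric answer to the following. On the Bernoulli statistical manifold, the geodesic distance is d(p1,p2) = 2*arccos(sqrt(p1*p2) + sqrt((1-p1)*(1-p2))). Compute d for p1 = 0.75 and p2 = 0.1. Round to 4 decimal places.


Geodesic distance on Bernoulli manifold:
d(p1,p2) = 2*arccos(sqrt(p1*p2) + sqrt((1-p1)*(1-p2))).
sqrt(p1*p2) = sqrt(0.75*0.1) = 0.273861.
sqrt((1-p1)*(1-p2)) = sqrt(0.25*0.9) = 0.474342.
arg = 0.273861 + 0.474342 = 0.748203.
d = 2*arccos(0.748203) = 1.4509

1.4509


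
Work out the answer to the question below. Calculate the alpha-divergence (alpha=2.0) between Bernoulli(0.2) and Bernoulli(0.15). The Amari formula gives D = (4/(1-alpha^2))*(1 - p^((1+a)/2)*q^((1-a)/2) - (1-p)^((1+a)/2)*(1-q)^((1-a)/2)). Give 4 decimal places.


Amari alpha-divergence:
D = (4/(1-alpha^2))*(1 - p^((1+a)/2)*q^((1-a)/2) - (1-p)^((1+a)/2)*(1-q)^((1-a)/2)).
alpha = 2.0, p = 0.2, q = 0.15.
e1 = (1+alpha)/2 = 1.5, e2 = (1-alpha)/2 = -0.5.
t1 = p^e1 * q^e2 = 0.2^1.5 * 0.15^-0.5 = 0.23094.
t2 = (1-p)^e1 * (1-q)^e2 = 0.8^1.5 * 0.85^-0.5 = 0.776114.
4/(1-alpha^2) = -1.333333.
D = -1.333333*(1 - 0.23094 - 0.776114) = 0.0094

0.0094


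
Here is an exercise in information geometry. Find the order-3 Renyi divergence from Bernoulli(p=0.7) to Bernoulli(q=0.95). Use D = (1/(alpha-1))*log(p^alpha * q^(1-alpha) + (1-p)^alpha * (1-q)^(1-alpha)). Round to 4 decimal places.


Renyi divergence of order alpha between Bernoulli distributions:
D = (1/(alpha-1))*log(p^alpha * q^(1-alpha) + (1-p)^alpha * (1-q)^(1-alpha)).
alpha = 3, p = 0.7, q = 0.95.
p^alpha * q^(1-alpha) = 0.7^3 * 0.95^-2 = 0.380055.
(1-p)^alpha * (1-q)^(1-alpha) = 0.3^3 * 0.05^-2 = 10.8.
sum = 0.380055 + 10.8 = 11.180055.
D = (1/2)*log(11.180055) = 1.2071

1.2071


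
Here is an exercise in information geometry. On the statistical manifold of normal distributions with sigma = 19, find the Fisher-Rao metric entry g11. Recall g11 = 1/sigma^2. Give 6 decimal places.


For the 2-parameter normal family, the Fisher metric has:
  g11 = 1/sigma^2, g22 = 2/sigma^2.
sigma = 19, sigma^2 = 361.
g11 = 0.002770

0.002770


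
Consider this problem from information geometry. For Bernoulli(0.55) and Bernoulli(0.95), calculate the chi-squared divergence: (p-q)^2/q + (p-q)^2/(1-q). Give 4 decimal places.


Chi-squared divergence between Bernoulli distributions:
chi^2 = (p-q)^2/q + (p-q)^2/(1-q).
p = 0.55, q = 0.95, p-q = -0.4.
(p-q)^2 = 0.16.
term1 = 0.16/0.95 = 0.168421.
term2 = 0.16/0.05 = 3.2.
chi^2 = 0.168421 + 3.2 = 3.3684

3.3684


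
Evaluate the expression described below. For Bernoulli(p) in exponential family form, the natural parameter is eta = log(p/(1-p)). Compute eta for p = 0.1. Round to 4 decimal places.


Natural parameter for Bernoulli: eta = log(p/(1-p)).
p = 0.1, 1-p = 0.9.
p/(1-p) = 0.111111.
eta = log(0.111111) = -2.1972

-2.1972


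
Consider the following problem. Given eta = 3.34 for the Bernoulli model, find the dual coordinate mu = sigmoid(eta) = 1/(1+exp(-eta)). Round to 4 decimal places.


Dual coordinate (expectation parameter) for Bernoulli:
mu = 1/(1+exp(-eta)).
eta = 3.34.
exp(-eta) = exp(-3.34) = 0.035437.
mu = 1/(1+0.035437) = 0.9658

0.9658


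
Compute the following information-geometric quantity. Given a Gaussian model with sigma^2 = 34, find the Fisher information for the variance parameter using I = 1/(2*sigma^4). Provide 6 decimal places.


Fisher information for variance: I(sigma^2) = 1/(2*sigma^4).
sigma^2 = 34, so sigma^4 = 1156.
I = 1/(2*1156) = 1/2312 = 0.000433

0.000433


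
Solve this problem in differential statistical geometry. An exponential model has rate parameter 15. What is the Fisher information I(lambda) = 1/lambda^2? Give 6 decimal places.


Fisher information for exponential: I(lambda) = 1/lambda^2.
lambda = 15, lambda^2 = 225.
I = 1/225 = 0.004444

0.004444


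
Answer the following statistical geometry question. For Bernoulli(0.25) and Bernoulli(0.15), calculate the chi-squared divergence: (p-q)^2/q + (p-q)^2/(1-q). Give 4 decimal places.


Chi-squared divergence between Bernoulli distributions:
chi^2 = (p-q)^2/q + (p-q)^2/(1-q).
p = 0.25, q = 0.15, p-q = 0.1.
(p-q)^2 = 0.01.
term1 = 0.01/0.15 = 0.066667.
term2 = 0.01/0.85 = 0.011765.
chi^2 = 0.066667 + 0.011765 = 0.0784

0.0784


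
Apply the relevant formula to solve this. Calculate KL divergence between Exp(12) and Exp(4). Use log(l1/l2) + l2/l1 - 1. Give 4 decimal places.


KL divergence for exponential family:
KL = log(l1/l2) + l2/l1 - 1.
log(12/4) = 1.098612.
4/12 = 0.333333.
KL = 1.098612 + 0.333333 - 1 = 0.4319

0.4319


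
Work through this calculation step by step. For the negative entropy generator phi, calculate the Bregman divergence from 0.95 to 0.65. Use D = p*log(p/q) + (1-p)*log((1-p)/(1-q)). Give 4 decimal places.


Bregman divergence with negative entropy generator:
D = p*log(p/q) + (1-p)*log((1-p)/(1-q)).
p = 0.95, q = 0.65.
p*log(p/q) = 0.95*log(0.95/0.65) = 0.360515.
(1-p)*log((1-p)/(1-q)) = 0.05*log(0.05/0.35) = -0.097296.
D = 0.360515 + -0.097296 = 0.2632

0.2632


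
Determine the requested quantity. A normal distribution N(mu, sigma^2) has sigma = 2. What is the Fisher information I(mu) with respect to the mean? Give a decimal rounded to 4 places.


The Fisher information for the mean of a normal distribution is I(mu) = 1/sigma^2.
sigma = 2, so sigma^2 = 4.
I(mu) = 1/4 = 0.2500

0.2500


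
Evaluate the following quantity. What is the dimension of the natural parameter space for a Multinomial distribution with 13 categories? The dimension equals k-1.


Exponential family dimension calculation:
For Multinomial with k=13 categories, dim = k-1 = 12.

12


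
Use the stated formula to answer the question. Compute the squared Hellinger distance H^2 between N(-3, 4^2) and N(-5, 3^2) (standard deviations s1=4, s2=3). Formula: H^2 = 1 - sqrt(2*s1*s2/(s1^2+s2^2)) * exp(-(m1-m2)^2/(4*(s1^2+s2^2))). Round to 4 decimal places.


Squared Hellinger distance for Gaussians:
H^2 = 1 - sqrt(2*s1*s2/(s1^2+s2^2)) * exp(-(m1-m2)^2/(4*(s1^2+s2^2))).
s1^2 = 16, s2^2 = 9, s1^2+s2^2 = 25.
sqrt(2*4*3/(25)) = 0.979796.
(m1-m2)^2 = (2)^2 = 4.
exp(-4/(4*25)) = exp(-0.04) = 0.960789.
H^2 = 1 - 0.979796*0.960789 = 0.0586

0.0586


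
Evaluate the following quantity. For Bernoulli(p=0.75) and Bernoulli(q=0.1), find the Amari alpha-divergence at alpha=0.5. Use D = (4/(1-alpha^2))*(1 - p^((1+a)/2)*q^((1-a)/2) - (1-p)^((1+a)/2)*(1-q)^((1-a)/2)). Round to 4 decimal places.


Amari alpha-divergence:
D = (4/(1-alpha^2))*(1 - p^((1+a)/2)*q^((1-a)/2) - (1-p)^((1+a)/2)*(1-q)^((1-a)/2)).
alpha = 0.5, p = 0.75, q = 0.1.
e1 = (1+alpha)/2 = 0.75, e2 = (1-alpha)/2 = 0.25.
t1 = p^e1 * q^e2 = 0.75^0.75 * 0.1^0.25 = 0.453206.
t2 = (1-p)^e1 * (1-q)^e2 = 0.25^0.75 * 0.9^0.25 = 0.344362.
4/(1-alpha^2) = 5.333333.
D = 5.333333*(1 - 0.453206 - 0.344362) = 1.0796

1.0796


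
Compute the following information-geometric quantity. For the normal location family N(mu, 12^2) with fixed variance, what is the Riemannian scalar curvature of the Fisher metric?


This family has a single free parameter, so its statistical manifold
is 1-dimensional. The Riemann curvature tensor of any 1-dimensional
Riemannian manifold vanishes identically, so R = 0.

0


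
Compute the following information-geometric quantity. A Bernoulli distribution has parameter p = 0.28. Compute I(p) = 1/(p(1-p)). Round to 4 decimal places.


For Bernoulli(p), Fisher information is I(p) = 1/(p*(1-p)).
p = 0.28, 1-p = 0.72.
p*(1-p) = 0.2016.
I(p) = 1/0.2016 = 4.9603

4.9603


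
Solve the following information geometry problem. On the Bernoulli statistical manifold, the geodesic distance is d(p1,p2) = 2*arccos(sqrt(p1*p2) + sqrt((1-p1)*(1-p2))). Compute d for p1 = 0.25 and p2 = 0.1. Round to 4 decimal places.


Geodesic distance on Bernoulli manifold:
d(p1,p2) = 2*arccos(sqrt(p1*p2) + sqrt((1-p1)*(1-p2))).
sqrt(p1*p2) = sqrt(0.25*0.1) = 0.158114.
sqrt((1-p1)*(1-p2)) = sqrt(0.75*0.9) = 0.821584.
arg = 0.158114 + 0.821584 = 0.979698.
d = 2*arccos(0.979698) = 0.4037

0.4037


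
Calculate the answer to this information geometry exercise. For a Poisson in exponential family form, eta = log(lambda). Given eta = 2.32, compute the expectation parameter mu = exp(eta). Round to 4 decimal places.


Expectation parameter for Poisson exponential family:
mu = exp(eta).
eta = 2.32.
mu = exp(2.32) = 10.1757

10.1757


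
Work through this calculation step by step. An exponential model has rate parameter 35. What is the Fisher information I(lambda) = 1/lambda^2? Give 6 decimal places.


Fisher information for exponential: I(lambda) = 1/lambda^2.
lambda = 35, lambda^2 = 1225.
I = 1/1225 = 0.000816

0.000816


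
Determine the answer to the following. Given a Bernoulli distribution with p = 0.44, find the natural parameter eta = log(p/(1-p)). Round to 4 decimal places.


Natural parameter for Bernoulli: eta = log(p/(1-p)).
p = 0.44, 1-p = 0.56.
p/(1-p) = 0.785714.
eta = log(0.785714) = -0.2412

-0.2412


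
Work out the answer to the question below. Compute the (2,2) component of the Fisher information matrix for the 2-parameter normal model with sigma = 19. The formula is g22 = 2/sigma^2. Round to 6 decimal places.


For the 2-parameter normal family, the Fisher metric has:
  g11 = 1/sigma^2, g22 = 2/sigma^2.
sigma = 19, sigma^2 = 361.
g22 = 0.005540

0.005540


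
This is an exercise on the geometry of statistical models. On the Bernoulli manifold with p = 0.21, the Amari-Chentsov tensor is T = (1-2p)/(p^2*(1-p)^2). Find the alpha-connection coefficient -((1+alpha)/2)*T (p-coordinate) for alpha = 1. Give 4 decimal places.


Skewness (Amari-Chentsov) tensor: T = (1-2p)/(p^2*(1-p)^2).
p = 0.21, 1-2p = 0.58, p^2 = 0.0441, (1-p)^2 = 0.6241.
T = 0.58/(0.0441 * 0.6241) = 21.07343.
In the p-coordinate, Gamma^(alpha) = Gamma^(0) - (alpha/2)*T with Gamma^(0) = (1/2)*g'(p) = -T/2,
so Gamma^(alpha) = -((1+alpha)/2)*T.
alpha = 1, -(1+alpha)/2 = -1.0.
Gamma = -1.0 * 21.07343 = -21.0734

-21.0734


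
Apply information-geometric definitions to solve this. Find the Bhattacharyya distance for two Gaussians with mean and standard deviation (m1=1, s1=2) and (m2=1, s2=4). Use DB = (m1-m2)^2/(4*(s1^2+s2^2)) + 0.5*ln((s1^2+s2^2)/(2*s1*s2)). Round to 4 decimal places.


Bhattacharyya distance between two Gaussians:
DB = (m1-m2)^2/(4*(s1^2+s2^2)) + (1/2)*ln((s1^2+s2^2)/(2*s1*s2)).
(m1-m2)^2 = (0)^2 = 0.
s1^2+s2^2 = 4 + 16 = 20.
term1 = 0/80 = 0.0.
term2 = 0.5*ln(20/16.0) = 0.111572.
DB = 0.0 + 0.111572 = 0.1116

0.1116


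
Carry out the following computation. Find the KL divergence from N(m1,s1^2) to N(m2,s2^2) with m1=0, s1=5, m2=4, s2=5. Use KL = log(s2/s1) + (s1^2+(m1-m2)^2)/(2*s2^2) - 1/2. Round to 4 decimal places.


KL divergence between normal distributions:
KL = log(s2/s1) + (s1^2 + (m1-m2)^2)/(2*s2^2) - 1/2.
log(5/5) = 0.0.
(5^2 + (0-4)^2)/(2*5^2) = (25 + 16)/50 = 0.82.
KL = 0.0 + 0.82 - 0.5 = 0.3200

0.3200


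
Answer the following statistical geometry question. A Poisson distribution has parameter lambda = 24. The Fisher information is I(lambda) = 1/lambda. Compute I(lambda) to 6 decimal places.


Fisher information for Poisson: I(lambda) = 1/lambda.
lambda = 24.
I(lambda) = 1/24 = 0.041667

0.041667


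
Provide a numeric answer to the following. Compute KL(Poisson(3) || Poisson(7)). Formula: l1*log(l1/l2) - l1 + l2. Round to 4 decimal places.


KL divergence for Poisson:
KL = l1*log(l1/l2) - l1 + l2.
l1 = 3, l2 = 7.
log(3/7) = -0.847298.
l1*log(l1/l2) = 3 * -0.847298 = -2.541894.
KL = -2.541894 - 3 + 7 = 1.4581

1.4581


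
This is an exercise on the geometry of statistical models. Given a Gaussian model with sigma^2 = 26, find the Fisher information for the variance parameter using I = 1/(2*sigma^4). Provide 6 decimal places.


Fisher information for variance: I(sigma^2) = 1/(2*sigma^4).
sigma^2 = 26, so sigma^4 = 676.
I = 1/(2*676) = 1/1352 = 0.000740

0.000740


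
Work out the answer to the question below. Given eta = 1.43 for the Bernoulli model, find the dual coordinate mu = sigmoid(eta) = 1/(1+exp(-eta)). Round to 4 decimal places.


Dual coordinate (expectation parameter) for Bernoulli:
mu = 1/(1+exp(-eta)).
eta = 1.43.
exp(-eta) = exp(-1.43) = 0.239309.
mu = 1/(1+0.239309) = 0.8069

0.8069


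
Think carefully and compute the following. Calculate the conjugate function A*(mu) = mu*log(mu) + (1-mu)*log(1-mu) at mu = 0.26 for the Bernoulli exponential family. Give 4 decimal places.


Legendre transform for Bernoulli:
A*(mu) = mu*log(mu) + (1-mu)*log(1-mu).
mu = 0.26, 1-mu = 0.74.
mu*log(mu) = 0.26*log(0.26) = -0.350239.
(1-mu)*log(1-mu) = 0.74*log(0.74) = -0.222818.
A* = -0.350239 + -0.222818 = -0.5731

-0.5731


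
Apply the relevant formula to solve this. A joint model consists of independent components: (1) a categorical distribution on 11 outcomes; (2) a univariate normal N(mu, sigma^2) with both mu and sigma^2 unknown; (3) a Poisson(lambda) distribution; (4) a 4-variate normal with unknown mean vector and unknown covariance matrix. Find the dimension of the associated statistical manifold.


The dimension of a statistical manifold equals the number of free
(independent) real parameters of the model. For a product of independent
blocks the parameter counts add.
- categorical on 11 outcomes (probabilities sum to 1): 11-1 = 10.
- normal (mu, sigma^2): 2.
- Poisson (lambda): 1.
- 4-variate normal: 4 (mean) + 4*5/2 = 10 (symmetric covariance) = 14.
Total = 10 + 2 + 1 + 14 = 27.
Dimension = 27

27


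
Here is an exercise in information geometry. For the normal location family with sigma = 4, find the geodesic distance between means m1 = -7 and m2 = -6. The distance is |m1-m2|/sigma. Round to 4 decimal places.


On the fixed-variance normal subfamily, geodesic distance = |m1-m2|/sigma.
|-7 - -6| = 1.
sigma = 4.
d = 1/4 = 0.2500

0.2500


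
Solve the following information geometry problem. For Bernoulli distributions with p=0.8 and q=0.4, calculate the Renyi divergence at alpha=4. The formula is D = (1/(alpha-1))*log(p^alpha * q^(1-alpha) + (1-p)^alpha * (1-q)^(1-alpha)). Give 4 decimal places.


Renyi divergence of order alpha between Bernoulli distributions:
D = (1/(alpha-1))*log(p^alpha * q^(1-alpha) + (1-p)^alpha * (1-q)^(1-alpha)).
alpha = 4, p = 0.8, q = 0.4.
p^alpha * q^(1-alpha) = 0.8^4 * 0.4^-3 = 6.4.
(1-p)^alpha * (1-q)^(1-alpha) = 0.2^4 * 0.6^-3 = 0.007407.
sum = 6.4 + 0.007407 = 6.407407.
D = (1/3)*log(6.407407) = 0.6192

0.6192


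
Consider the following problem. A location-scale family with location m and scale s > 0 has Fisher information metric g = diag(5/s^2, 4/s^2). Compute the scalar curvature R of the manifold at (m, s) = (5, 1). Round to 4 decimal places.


The metric has the form g = (A dm^2 + B ds^2)/s^2 with A = 5, B = 4.
Substitute u = sqrt(A/B)*m: g = B*(du^2 + ds^2)/s^2, i.e. B times the
Poincare upper half-plane metric, which has constant Gaussian curvature -1.
Scaling a 2D metric by a constant c divides the Gaussian curvature by c,
so K = -1/B = -1/(4) = -0.2500 everywhere (the point (m, s) = (5, 1) is irrelevant:
the curvature is constant).
Scalar curvature in dimension 2: R = 2K = -2/(4) = -0.5000.

-0.5000


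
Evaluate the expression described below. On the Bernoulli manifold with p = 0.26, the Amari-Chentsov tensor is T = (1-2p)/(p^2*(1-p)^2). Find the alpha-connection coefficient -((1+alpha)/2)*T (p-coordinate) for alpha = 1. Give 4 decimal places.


Skewness (Amari-Chentsov) tensor: T = (1-2p)/(p^2*(1-p)^2).
p = 0.26, 1-2p = 0.48, p^2 = 0.0676, (1-p)^2 = 0.5476.
T = 0.48/(0.0676 * 0.5476) = 12.966749.
In the p-coordinate, Gamma^(alpha) = Gamma^(0) - (alpha/2)*T with Gamma^(0) = (1/2)*g'(p) = -T/2,
so Gamma^(alpha) = -((1+alpha)/2)*T.
alpha = 1, -(1+alpha)/2 = -1.0.
Gamma = -1.0 * 12.966749 = -12.9667

-12.9667


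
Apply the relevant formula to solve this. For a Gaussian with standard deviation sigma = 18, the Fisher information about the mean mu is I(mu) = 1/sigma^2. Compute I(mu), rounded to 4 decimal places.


The Fisher information for the mean of a normal distribution is I(mu) = 1/sigma^2.
sigma = 18, so sigma^2 = 324.
I(mu) = 1/324 = 0.0031

0.0031


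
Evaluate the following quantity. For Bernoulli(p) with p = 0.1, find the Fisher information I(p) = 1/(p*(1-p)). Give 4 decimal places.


For Bernoulli(p), Fisher information is I(p) = 1/(p*(1-p)).
p = 0.1, 1-p = 0.9.
p*(1-p) = 0.09.
I(p) = 1/0.09 = 11.1111

11.1111


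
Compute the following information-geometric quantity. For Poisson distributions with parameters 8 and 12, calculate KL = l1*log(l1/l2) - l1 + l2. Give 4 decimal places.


KL divergence for Poisson:
KL = l1*log(l1/l2) - l1 + l2.
l1 = 8, l2 = 12.
log(8/12) = -0.405465.
l1*log(l1/l2) = 8 * -0.405465 = -3.243721.
KL = -3.243721 - 8 + 12 = 0.7563

0.7563


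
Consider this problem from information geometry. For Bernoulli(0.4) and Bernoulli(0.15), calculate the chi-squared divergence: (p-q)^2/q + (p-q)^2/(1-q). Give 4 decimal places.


Chi-squared divergence between Bernoulli distributions:
chi^2 = (p-q)^2/q + (p-q)^2/(1-q).
p = 0.4, q = 0.15, p-q = 0.25.
(p-q)^2 = 0.0625.
term1 = 0.0625/0.15 = 0.416667.
term2 = 0.0625/0.85 = 0.073529.
chi^2 = 0.416667 + 0.073529 = 0.4902

0.4902


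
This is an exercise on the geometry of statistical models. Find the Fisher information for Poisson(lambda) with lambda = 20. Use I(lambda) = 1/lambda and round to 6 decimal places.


Fisher information for Poisson: I(lambda) = 1/lambda.
lambda = 20.
I(lambda) = 1/20 = 0.050000

0.050000


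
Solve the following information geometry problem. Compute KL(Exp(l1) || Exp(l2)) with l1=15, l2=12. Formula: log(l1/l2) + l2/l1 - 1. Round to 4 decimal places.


KL divergence for exponential family:
KL = log(l1/l2) + l2/l1 - 1.
log(15/12) = 0.223144.
12/15 = 0.8.
KL = 0.223144 + 0.8 - 1 = 0.0231

0.0231


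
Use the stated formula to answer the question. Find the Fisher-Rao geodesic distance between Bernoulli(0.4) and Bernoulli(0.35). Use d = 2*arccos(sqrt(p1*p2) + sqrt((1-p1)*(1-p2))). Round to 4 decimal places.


Geodesic distance on Bernoulli manifold:
d(p1,p2) = 2*arccos(sqrt(p1*p2) + sqrt((1-p1)*(1-p2))).
sqrt(p1*p2) = sqrt(0.4*0.35) = 0.374166.
sqrt((1-p1)*(1-p2)) = sqrt(0.6*0.65) = 0.6245.
arg = 0.374166 + 0.6245 = 0.998666.
d = 2*arccos(0.998666) = 0.1033

0.1033
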